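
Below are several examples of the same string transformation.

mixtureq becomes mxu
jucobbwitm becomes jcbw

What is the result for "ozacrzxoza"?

Each output is the input with this applied: keep every other character starting from the first (positions 1st, 3rd, 5th, ...), then delete the last character.
Applying both steps to "ozacrzxoza": "oarxz", then "oarx".

oarx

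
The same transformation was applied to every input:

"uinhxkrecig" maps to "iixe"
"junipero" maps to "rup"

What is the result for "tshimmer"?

esm

What's happening: move the last 2 characters to the front (rotate right by 2), then keep one character in every 3, starting at position 1 (positions 1st, 4th, 7th, ...).
"tshimmer" → "ertshimm" → "esm".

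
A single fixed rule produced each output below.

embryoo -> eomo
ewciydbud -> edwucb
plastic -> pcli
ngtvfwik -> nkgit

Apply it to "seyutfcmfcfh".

shefycuft

In each case the input is transformed by: take characters alternately from the front and the back (1st, last, 2nd, 2nd-last, ...), then delete the last 3 characters.
Starting from "seyutfcmfcfh": after the first operation, "shefycuftmfc"; after the second, "shefycuft".
(Check on "ngtvfwik": → "nkgitwvf" → "nkgit" ✓)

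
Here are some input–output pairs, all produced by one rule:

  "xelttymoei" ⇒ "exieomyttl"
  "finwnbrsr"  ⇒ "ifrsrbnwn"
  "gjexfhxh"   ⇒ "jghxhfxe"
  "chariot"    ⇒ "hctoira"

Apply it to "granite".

rgetina

What's happening: move the first 2 characters to the end (rotate left by 2), then reverse the string.
"granite" → "anitegr" → "rgetina".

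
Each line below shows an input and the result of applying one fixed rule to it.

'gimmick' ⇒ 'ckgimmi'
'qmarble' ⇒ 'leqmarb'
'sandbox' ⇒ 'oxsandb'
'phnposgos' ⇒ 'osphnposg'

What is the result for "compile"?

The rule is to move the last 2 characters to the front (rotate right by 2).
For "compile" the result is "lecompi".

lecompi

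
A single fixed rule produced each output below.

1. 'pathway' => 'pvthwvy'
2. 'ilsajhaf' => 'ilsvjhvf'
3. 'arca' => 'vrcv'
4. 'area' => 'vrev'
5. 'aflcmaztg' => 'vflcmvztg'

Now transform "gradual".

grvduvl

The pattern: replace every "a" with "v".
Doing the same to "gradual": "grvduvl".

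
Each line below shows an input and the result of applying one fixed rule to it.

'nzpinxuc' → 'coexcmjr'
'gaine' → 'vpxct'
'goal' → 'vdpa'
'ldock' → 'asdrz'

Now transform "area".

Rule — shift every letter 11 places backward in the alphabet (wrapping around).
Doing the same to "area": "pgtp".

pgtp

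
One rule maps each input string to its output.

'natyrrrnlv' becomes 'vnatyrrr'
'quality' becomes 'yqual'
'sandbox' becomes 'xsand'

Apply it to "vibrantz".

zvibra

In each case the input is transformed by: move the last 3 characters to the front (rotate right by 3), then delete the first 2 characters.
For "vibrantz" the result is "zvibra".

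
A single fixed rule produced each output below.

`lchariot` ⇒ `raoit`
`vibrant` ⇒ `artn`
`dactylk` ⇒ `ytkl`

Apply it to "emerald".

ardl

Each output is the input with this applied: delete the first 3 characters, then swap each adjacent pair of characters (1↔2, 3↔4, ...).
Working it through for "emerald": intermediate "rald", final "ardl".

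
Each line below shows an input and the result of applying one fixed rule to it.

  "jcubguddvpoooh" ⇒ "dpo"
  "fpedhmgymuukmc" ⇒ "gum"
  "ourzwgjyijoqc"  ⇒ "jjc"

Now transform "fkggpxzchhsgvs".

In each case the input is transformed by: keep one character in every 3, starting at position 1 (positions 1st, 4th, 7th, ...), then keep only the last 3 characters.
For "fkggpxzchhsgvs", step one produces "fgzhv"; step two turns that into "zhv".

zhv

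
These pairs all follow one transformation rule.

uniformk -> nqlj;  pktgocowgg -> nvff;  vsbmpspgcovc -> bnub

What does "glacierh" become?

hdqg

Rule — shift every letter 1 place backward in the alphabet (wrapping around), then keep only the last 4 characters.
On "glacierh": the first step gives "fkzbhdqg", and the second then gives "hdqg".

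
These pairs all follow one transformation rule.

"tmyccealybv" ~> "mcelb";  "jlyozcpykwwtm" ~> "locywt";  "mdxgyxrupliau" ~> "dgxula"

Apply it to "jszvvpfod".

What's happening: keep every other character starting from the second (positions 2nd, 4th, 6th, ...).
For "jszvvpfod" the result is "svpo".

svpo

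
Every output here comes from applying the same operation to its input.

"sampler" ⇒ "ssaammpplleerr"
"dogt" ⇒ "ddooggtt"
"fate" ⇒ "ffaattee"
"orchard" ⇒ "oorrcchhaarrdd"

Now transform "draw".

ddrraaww

Rule — double every character.
So "draw" becomes "ddrraaww".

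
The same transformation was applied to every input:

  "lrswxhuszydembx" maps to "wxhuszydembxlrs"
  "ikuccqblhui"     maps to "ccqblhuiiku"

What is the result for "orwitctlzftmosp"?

What's happening: move the first 3 characters to the end (rotate left by 3).
Doing the same to "orwitctlzftmosp": "itctlzftmosporw".

itctlzftmosporw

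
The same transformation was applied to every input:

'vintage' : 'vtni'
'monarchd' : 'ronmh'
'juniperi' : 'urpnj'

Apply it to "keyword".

ywro

The rule is to sort the characters into reverse alphabetical order, then delete the last 3 characters.
Starting from "keyword": after the first operation, "ywroked"; after the second, "ywro".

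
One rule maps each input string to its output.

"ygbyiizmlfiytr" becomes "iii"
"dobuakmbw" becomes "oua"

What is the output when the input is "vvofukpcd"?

The pattern: keep only the vowels.
So "vvofukpcd" becomes "ou".

ou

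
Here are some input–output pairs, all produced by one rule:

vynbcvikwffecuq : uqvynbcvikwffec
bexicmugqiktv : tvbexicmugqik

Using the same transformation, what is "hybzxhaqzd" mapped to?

zdhybzxhaq

The rule is to move the last 2 characters to the front (rotate right by 2).
Doing the same to "hybzxhaqzd": "zdhybzxhaq".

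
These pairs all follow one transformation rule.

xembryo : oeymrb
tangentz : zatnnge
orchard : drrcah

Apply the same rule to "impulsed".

Each output is the input with this applied: take characters alternately from the front and the back (1st, last, 2nd, 2nd-last, ...), then delete the first character.
Applying both steps to "impulsed": "idmepsul", then "dmepsul".

dmepsul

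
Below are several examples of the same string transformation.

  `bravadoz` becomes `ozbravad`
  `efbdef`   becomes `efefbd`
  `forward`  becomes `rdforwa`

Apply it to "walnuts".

Looking at the pairs, the operation is to move the last 2 characters to the front (rotate right by 2).
For "walnuts" the result is "tswalnu".

tswalnu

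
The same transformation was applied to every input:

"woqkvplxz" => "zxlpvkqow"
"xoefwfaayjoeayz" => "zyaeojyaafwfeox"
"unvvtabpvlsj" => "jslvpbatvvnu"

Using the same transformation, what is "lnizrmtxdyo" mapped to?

oydxtmrzinl

Rule — reverse the string.
"lnizrmtxdyo" → "oydxtmrzinl".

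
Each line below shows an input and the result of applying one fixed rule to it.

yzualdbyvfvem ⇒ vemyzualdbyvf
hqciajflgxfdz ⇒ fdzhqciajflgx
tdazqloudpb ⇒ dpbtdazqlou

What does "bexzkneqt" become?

eqtbexzkn

The transformation: move the last 3 characters to the front (rotate right by 3).
For "bexzkneqt" the result is "eqtbexzkn".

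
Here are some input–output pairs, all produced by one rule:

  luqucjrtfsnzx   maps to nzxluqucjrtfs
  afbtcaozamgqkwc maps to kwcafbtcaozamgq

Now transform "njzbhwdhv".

Looking at the pairs, the operation is to move the last 3 characters to the front (rotate right by 3).
Applying that to "njzbhwdhv" gives "dhvnjzbhw".

dhvnjzbhw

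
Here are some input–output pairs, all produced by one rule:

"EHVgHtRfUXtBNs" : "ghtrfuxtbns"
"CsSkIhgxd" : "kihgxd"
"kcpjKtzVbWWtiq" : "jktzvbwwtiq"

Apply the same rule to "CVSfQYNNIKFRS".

The pattern: delete the first 3 characters, then convert every letter to lowercase.
Working it through for "CVSfQYNNIKFRS": intermediate "fQYNNIKFRS", final "fqynnikfrs".

fqynnikfrs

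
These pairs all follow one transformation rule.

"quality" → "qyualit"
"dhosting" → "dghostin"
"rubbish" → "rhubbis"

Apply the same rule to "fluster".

frluste

Each output is the input with this applied: swap the first and last characters, then move the last character to the front.
Starting from "fluster": after the first operation, "rlustef"; after the second, "frluste".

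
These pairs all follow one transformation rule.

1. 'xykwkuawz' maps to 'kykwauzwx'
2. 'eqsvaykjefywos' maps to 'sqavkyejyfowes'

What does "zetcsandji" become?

tescnajdzi

Looking at the pairs, the operation is to move the first character to the end, then swap each adjacent pair of characters (1↔2, 3↔4, ...).
Working it through for "zetcsandji": intermediate "etcsandjiz", final "tescnajdzi".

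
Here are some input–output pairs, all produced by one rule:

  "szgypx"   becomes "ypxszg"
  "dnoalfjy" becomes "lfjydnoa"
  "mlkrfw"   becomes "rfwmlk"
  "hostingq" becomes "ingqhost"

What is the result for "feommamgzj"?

The transformation: swap the front and back halves of the string.
On "feommamgzj" that produces "amgzjfeomm".

amgzjfeomm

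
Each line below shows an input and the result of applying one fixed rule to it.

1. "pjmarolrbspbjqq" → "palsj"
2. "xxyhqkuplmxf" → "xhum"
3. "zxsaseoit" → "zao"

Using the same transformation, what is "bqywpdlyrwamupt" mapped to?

bwlwu

The transformation: keep one character in every 3, starting at position 1 (positions 1st, 4th, 7th, ...).
"bqywpdlyrwamupt" → "bwlwu".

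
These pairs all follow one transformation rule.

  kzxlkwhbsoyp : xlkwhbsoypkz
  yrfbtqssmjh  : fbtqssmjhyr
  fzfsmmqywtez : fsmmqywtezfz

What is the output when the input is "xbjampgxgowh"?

jampgxgowhxb

What's happening: move the first 2 characters to the end (rotate left by 2).
For "xbjampgxgowh" the result is "jampgxgowhxb".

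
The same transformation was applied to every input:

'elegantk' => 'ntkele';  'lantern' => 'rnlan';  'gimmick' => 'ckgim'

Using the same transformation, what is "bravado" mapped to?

The transformation: move the first 3 characters to the end (rotate left by 3), then delete the first 2 characters.
Applying that to "bravado" gives "dobra".

dobra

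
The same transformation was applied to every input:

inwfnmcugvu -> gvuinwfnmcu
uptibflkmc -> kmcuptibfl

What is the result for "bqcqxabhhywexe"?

exebqcqxabhhyw

What's happening: move the last 3 characters to the front (rotate right by 3).
Applying that to "bqcqxabhhywexe" gives "exebqcqxabhhyw".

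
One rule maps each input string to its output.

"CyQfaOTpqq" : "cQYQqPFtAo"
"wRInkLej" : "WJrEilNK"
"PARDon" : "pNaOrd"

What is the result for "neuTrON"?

NnEoURt

Rule — flip the case of every letter, then take characters alternately from the front and the back (1st, last, 2nd, 2nd-last, ...).
For "neuTrON", step one produces "NEUtRon"; step two turns that into "NnEoURt".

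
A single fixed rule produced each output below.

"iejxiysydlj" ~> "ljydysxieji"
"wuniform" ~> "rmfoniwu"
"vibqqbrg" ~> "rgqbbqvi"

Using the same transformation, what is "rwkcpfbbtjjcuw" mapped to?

The pattern: reverse the string, then swap each adjacent pair of characters (1↔2, 3↔4, ...).
For "rwkcpfbbtjjcuw", step one produces "wucjjtbbfpckwr"; step two turns that into "uwjctjbbpfkcrw".

uwjctjbbpfkcrw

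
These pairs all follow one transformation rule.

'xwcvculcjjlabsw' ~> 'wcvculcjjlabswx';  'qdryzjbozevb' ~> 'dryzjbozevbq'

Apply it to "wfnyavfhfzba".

fnyavfhfzbaw

Looking at the pairs, the operation is to move the first character to the end.
For "wfnyavfhfzba" the result is "fnyavfhfzbaw".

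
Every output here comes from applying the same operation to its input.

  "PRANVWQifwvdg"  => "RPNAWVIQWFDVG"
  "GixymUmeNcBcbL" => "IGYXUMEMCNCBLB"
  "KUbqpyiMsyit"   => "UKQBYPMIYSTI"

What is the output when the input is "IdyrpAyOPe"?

DIRYAPOYEP

Looking at the pairs, the operation is to swap each adjacent pair of characters (1↔2, 3↔4, ...), then convert every letter to uppercase.
Starting from "IdyrpAyOPe": after the first operation, "dIryApOyeP"; after the second, "DIRYAPOYEP".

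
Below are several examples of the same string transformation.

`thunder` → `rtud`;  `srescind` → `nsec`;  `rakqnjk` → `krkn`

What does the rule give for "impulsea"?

The pattern: keep every other character starting from the first (positions 1st, 3rd, 5th, ...), then move the last character to the front.
Working it through for "impulsea": intermediate "iple", final "eipl".

eipl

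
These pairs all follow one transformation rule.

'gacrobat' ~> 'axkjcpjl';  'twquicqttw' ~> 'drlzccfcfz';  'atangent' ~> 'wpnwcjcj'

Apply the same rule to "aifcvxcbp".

leglkyjro

The transformation: move the first 3 characters to the end (rotate left by 3), then shift every letter 9 places forward in the alphabet (wrapping around).
Starting from "aifcvxcbp": after the first operation, "cvxcbpaif"; after the second, "leglkyjro".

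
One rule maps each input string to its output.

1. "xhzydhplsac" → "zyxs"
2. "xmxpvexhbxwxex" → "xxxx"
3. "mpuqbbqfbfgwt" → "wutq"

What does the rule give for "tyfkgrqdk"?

ytrq

The pattern: sort the characters into reverse alphabetical order, then keep only the first 4 characters.
On "tyfkgrqdk": the first step gives "ytrqkkgfd", and the second then gives "ytrq".
(Check on "mpuqbbqfbfgwt": → "wutqqpmgffbbb" → "wutq" ✓)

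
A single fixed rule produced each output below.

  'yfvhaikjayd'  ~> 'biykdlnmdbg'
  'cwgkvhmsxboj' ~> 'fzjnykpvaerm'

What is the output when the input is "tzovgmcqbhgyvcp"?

wcryjpftekjbyfs

The pattern: shift every letter 3 places forward in the alphabet (wrapping around).
For "tzovgmcqbhgyvcp" the result is "wcryjpftekjbyfs".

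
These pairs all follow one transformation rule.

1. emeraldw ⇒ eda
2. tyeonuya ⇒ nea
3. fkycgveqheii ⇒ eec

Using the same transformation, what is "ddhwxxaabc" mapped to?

baa

What's happening: sort the characters into reverse alphabetical order, then keep only the last 3 characters.
Working it through for "ddhwxxaabc": intermediate "xxwhddcbaa", final "baa".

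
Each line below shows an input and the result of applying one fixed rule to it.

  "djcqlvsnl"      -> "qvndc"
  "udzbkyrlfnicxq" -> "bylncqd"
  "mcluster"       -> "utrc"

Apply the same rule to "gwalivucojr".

The pattern: move the first 3 characters to the end (rotate left by 3), then keep every other character starting from the first (positions 1st, 3rd, 5th, ...).
Working it through for "gwalivucojr": intermediate "livucojrgwa", final "lvcjga".
(Check on "mcluster": → "ustermcl" → "utrc" ✓)

lvcjga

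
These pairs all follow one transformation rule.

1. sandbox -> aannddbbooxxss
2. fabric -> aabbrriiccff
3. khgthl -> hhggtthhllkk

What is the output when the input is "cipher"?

iipphheerrcc

Each output is the input with this applied: double every character, then move the first 2 characters to the end (rotate left by 2).
Applying both steps to "cipher": "cciipphheerr", then "iipphheerrcc".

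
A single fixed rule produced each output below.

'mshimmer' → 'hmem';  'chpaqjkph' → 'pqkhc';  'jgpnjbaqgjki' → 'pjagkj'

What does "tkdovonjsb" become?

dvnst

The rule is to keep every other character starting from the first (positions 1st, 3rd, 5th, ...), then move the first character to the end.
Working it through for "tkdovonjsb": intermediate "tdvns", final "dvnst".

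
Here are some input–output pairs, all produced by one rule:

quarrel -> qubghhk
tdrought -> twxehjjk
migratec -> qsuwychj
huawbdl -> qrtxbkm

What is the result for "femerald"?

Looking at the pairs, the operation is to sort the characters into alphabetical order, then shift every letter 10 places backward in the alphabet (wrapping around).
"femerald" → "adeeflmr" → "qtuuvbch".

qtuuvbch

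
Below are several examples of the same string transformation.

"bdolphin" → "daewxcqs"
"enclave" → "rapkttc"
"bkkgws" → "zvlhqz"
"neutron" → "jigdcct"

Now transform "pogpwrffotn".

velguudiced

The transformation: shift every letter 11 places backward in the alphabet (wrapping around), then move the first 2 characters to the end (rotate left by 2).
"pogpwrffotn" → "edvelguudic" → "velguudiced".
(Check on "neutron": → "ctjigdc" → "jigdcct" ✓)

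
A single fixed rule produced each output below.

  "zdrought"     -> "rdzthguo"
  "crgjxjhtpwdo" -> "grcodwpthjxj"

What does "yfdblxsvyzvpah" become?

dfyhapvzyvsxlb

Each output is the input with this applied: move the first 3 characters to the end (rotate left by 3), then reverse the string.
Starting from "yfdblxsvyzvpah": after the first operation, "blxsvyzvpahyfd"; after the second, "dfyhapvzyvsxlb".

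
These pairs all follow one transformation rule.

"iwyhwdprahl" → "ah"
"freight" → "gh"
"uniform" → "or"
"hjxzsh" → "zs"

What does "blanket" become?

What's happening: delete the last character, then keep only the last 2 characters.
Starting from "blanket": after the first operation, "blanke"; after the second, "ke".

ke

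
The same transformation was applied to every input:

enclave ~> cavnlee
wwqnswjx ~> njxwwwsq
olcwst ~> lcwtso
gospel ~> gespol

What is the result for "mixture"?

What's happening: sort the characters into reverse alphabetical order, then move the last 2 characters to the front (rotate right by 2).
Working it through for "mixture": intermediate "xutrmie", final "iexutrm".
(Check on "gospel": → "spolge" → "gespol" ✓)

iexutrm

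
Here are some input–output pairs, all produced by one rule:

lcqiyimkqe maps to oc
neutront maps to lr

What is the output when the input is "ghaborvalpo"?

nm

The pattern: shift every letter 2 places backward in the alphabet (wrapping around), then keep only the last 2 characters.
Working it through for "ghaborvalpo": intermediate "efyzmptyjnm", final "nm".
(Check on "lcqiyimkqe": → "jaogwgkioc" → "oc" ✓)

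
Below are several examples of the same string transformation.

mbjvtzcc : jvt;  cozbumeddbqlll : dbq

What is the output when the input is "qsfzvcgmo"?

zvc

Looking at the pairs, the operation is to move the last 3 characters to the front (rotate right by 3), then keep only the last 3 characters.
On "qsfzvcgmo" that produces "zvc".
(Check on "mbjvtzcc": → "zccmbjvt" → "jvt" ✓)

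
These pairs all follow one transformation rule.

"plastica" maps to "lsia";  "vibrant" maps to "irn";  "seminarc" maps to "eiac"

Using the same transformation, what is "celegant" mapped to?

Each output is the input with this applied: keep every other character starting from the second (positions 2nd, 4th, 6th, ...).
Doing the same to "celegant": "eeat".

eeat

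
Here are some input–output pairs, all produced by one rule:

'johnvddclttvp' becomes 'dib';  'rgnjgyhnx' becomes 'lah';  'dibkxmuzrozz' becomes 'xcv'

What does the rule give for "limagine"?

The rule is to shift every letter 6 places backward in the alphabet (wrapping around), then keep only the first 3 characters.
Starting from "limagine": after the first operation, "fcguachy"; after the second, "fcg".

fcg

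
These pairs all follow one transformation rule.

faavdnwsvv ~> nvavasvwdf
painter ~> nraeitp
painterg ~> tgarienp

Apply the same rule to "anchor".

hrnoca

The rule is to take characters alternately from the front and the back (1st, last, 2nd, 2nd-last, ...), then swap the first and last characters.
Starting from "anchor": after the first operation, "arnoch"; after the second, "hrnoca".
(Check on "painterg": → "pgarient" → "tgarienp" ✓)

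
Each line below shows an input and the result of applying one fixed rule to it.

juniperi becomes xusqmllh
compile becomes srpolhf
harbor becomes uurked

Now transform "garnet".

The rule is to sort the characters into reverse alphabetical order, then shift every letter 3 places forward in the alphabet (wrapping around).
On "garnet": the first step gives "trngea", and the second then gives "wuqjhd".

wuqjhd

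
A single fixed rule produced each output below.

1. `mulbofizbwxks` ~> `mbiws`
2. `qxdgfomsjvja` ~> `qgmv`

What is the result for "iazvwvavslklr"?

Each output is the input with this applied: keep one character in every 3, starting at position 1 (positions 1st, 4th, 7th, ...).
"iazvwvavslklr" → "ivalr".

ivalr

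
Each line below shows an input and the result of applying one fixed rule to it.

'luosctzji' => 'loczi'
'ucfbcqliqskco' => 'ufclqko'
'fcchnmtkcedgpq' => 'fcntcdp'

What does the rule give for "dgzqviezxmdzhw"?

Rule — keep every other character starting from the first (positions 1st, 3rd, 5th, ...).
Applying that to "dgzqviezxmdzhw" gives "dzvexdh".

dzvexdh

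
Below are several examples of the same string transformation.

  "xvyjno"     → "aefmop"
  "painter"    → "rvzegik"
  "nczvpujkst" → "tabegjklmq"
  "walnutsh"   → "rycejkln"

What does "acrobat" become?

The pattern: sort the characters into alphabetical order, then shift every letter 9 places backward in the alphabet (wrapping around).
"acrobat" → "rrstfik".

rrstfik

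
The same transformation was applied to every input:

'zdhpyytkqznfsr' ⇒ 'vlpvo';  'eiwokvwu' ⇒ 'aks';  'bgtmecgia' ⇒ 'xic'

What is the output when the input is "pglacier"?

lwa

Rule — keep one character in every 3, starting at position 1 (positions 1st, 4th, 7th, ...), then shift every letter 4 places backward in the alphabet (wrapping around).
On "pglacier": the first step gives "pae", and the second then gives "lwa".
(Check on "zdhpyytkqznfsr": → "zptzs" → "vlpvo" ✓)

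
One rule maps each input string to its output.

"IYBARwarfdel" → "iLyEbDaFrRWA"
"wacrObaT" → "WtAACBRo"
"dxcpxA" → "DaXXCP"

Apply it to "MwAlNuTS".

Looking at the pairs, the operation is to take characters alternately from the front and the back (1st, last, 2nd, 2nd-last, ...), then flip the case of every letter.
For "MwAlNuTS", step one produces "MSwTAulN"; step two turns that into "msWtaULn".

msWtaULn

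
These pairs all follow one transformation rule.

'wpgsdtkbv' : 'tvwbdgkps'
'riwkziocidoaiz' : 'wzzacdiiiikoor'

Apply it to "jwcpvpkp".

Rule — sort the characters into alphabetical order, then move the last 3 characters to the front (rotate right by 3).
For "jwcpvpkp" the result is "pvwcjkpp".

pvwcjkpp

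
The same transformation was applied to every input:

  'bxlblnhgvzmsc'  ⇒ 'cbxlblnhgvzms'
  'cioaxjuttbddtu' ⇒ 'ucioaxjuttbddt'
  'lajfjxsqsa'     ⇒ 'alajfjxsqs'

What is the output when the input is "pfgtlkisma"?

apfgtlkism

Each output is the input with this applied: move the last character to the front.
Applying that to "pfgtlkisma" gives "apfgtlkism".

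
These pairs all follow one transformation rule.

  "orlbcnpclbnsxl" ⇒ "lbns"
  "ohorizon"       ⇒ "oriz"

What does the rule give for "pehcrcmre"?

crcm

Rule — move the last 2 characters to the front (rotate right by 2), then keep only the last 4 characters.
Starting from "pehcrcmre": after the first operation, "repehcrcm"; after the second, "crcm".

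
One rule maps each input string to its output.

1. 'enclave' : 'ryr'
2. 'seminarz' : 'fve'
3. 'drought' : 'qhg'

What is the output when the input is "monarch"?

Rule — keep one character in every 3, starting at position 1 (positions 1st, 4th, 7th, ...), then shift every letter 13 places forward in the alphabet (wrapping around) — i.e. ROT13.
For "monarch", step one produces "mah"; step two turns that into "znu".

znu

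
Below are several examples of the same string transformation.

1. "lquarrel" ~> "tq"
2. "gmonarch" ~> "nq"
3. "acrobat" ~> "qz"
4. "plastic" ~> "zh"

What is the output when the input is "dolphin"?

What's happening: shift every letter 1 place backward in the alphabet (wrapping around), then keep one character in every 3, starting at position 3 (positions 3rd, 6th, 9th, ...).
On "dolphin": the first step gives "cnkoghm", and the second then gives "kh".

kh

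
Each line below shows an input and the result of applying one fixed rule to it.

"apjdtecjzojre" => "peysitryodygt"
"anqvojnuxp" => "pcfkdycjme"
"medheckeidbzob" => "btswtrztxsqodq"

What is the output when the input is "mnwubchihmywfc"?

bcljqrwxwbnlur

The rule is to shift every letter 11 places backward in the alphabet (wrapping around).
Applying that to "mnwubchihmywfc" gives "bcljqrwxwbnlur".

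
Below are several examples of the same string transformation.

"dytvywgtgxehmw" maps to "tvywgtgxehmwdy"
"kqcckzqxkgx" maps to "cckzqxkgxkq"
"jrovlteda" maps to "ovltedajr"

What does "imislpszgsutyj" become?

islpszgsutyjim

Each output is the input with this applied: move the first 2 characters to the end (rotate left by 2).
Applying that to "imislpszgsutyj" gives "islpszgsutyjim".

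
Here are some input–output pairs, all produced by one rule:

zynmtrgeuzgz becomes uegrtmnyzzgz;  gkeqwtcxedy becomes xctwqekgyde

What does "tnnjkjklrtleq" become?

trlkjkjnntqel

What's happening: reverse the string, then move the first 3 characters to the end (rotate left by 3).
So "tnnjkjklrtleq" becomes "trlkjkjnntqel".
(Check on "zynmtrgeuzgz": → "zgzuegrtmnyz" → "uegrtmnyzzgz" ✓)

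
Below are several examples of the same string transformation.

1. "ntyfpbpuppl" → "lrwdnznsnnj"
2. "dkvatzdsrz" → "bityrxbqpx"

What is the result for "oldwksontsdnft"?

Rule — shift every letter 2 places backward in the alphabet (wrapping around).
Applying that to "oldwksontsdnft" gives "mjbuiqmlrqbldr".

mjbuiqmlrqbldr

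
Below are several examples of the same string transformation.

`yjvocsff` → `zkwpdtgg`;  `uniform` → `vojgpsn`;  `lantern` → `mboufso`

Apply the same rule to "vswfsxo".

Rule — shift every letter 1 place forward in the alphabet (wrapping around).
For "vswfsxo" the result is "wtxgtyp".

wtxgtyp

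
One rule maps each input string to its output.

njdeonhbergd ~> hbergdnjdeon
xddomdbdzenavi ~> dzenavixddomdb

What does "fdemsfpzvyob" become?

The transformation: swap the front and back halves of the string.
"fdemsfpzvyob" → "pzvyobfdemsf".

pzvyobfdemsf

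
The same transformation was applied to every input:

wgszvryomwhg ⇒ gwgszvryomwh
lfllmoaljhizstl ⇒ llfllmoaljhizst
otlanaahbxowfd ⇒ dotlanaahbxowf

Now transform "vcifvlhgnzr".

Each output is the input with this applied: move the last character to the front.
Doing the same to "vcifvlhgnzr": "rvcifvlhgnz".

rvcifvlhgnz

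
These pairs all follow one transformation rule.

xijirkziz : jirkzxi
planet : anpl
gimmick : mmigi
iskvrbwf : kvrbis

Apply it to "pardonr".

What's happening: delete the last 2 characters, then move the first 2 characters to the end (rotate left by 2).
Applying both steps to "pardonr": "pardo", then "rdopa".

rdopa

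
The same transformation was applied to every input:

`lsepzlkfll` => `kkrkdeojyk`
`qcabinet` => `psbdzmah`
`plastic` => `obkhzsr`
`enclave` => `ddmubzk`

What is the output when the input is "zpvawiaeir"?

The rule is to take characters alternately from the front and the back (1st, last, 2nd, 2nd-last, ...), then shift every letter 1 place backward in the alphabet (wrapping around).
On "zpvawiaeir": the first step gives "zrpiveaawi", and the second then gives "yqohudzzvh".

yqohudzzvh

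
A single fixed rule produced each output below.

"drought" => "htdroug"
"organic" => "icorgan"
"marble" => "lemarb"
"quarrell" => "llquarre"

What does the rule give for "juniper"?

erjunip

In each case the input is transformed by: move the last 2 characters to the front (rotate right by 2).
So "juniper" becomes "erjunip".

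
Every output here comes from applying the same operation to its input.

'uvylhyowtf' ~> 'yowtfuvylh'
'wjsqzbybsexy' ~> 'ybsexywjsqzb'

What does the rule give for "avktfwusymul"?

usymulavktfw

The rule is to swap the front and back halves of the string.
On "avktfwusymul" that produces "usymulavktfw".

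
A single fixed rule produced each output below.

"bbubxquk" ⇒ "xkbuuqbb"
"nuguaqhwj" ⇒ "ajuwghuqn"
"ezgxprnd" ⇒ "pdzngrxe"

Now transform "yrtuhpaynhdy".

The transformation: take characters alternately from the front and the back (1st, last, 2nd, 2nd-last, ...), then swap the first and last characters.
"yrtuhpaynhdy" → "yyrdthunhypa" → "ayrdthunhypy".

ayrdthunhypy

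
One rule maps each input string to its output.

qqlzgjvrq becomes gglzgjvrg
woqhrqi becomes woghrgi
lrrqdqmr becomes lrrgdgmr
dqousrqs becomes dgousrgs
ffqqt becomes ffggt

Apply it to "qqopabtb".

Looking at the pairs, the operation is to replace every "q" with "g".
For "qqopabtb" the result is "ggopabtb".

ggopabtb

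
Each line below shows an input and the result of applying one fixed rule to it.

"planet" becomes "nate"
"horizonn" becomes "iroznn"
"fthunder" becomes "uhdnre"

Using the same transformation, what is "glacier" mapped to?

The transformation: swap each adjacent pair of characters (1↔2, 3↔4, ...), then delete the first 2 characters.
For "glacier", step one produces "lgcaeir"; step two turns that into "caeir".
(Check on "planet": → "lpnate" → "nate" ✓)

caeir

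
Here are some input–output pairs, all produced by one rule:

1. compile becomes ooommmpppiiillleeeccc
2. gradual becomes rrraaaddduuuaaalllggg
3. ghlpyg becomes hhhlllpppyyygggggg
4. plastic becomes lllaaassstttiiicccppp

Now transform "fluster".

The rule is to move the first character to the end, then repeat every character 3 times.
Applying both steps to "fluster": "lusterf", then "llluuusssttteeerrrfff".

llluuusssttteeerrrfff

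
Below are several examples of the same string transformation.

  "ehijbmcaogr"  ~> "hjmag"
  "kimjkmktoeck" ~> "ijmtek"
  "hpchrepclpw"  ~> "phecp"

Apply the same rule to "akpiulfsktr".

kilst

The rule is to keep every other character starting from the second (positions 2nd, 4th, 6th, ...).
Doing the same to "akpiulfsktr": "kilst".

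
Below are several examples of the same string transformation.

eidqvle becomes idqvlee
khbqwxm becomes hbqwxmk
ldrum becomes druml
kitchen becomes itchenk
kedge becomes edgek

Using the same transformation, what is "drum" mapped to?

rumd

Looking at the pairs, the operation is to move the first character to the end.
"drum" → "rumd".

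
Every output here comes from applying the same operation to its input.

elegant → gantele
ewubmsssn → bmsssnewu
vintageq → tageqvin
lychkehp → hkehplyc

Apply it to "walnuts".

nutswal

The pattern: move the first 3 characters to the end (rotate left by 3).
On "walnuts" that produces "nutswal".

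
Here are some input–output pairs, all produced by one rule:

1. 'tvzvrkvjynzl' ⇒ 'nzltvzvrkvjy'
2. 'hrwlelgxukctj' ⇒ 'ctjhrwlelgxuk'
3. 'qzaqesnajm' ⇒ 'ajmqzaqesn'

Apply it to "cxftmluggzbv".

zbvcxftmlugg

The transformation: move the last 3 characters to the front (rotate right by 3).
For "cxftmluggzbv" the result is "zbvcxftmlugg".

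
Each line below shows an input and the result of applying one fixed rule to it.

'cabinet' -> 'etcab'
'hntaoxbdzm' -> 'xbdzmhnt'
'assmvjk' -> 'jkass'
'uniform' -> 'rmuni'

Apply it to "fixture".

refix

The rule is to move the first 3 characters to the end (rotate left by 3), then delete the first 2 characters.
Working it through for "fixture": intermediate "turefix", final "refix".
(Check on "uniform": → "formuni" → "rmuni" ✓)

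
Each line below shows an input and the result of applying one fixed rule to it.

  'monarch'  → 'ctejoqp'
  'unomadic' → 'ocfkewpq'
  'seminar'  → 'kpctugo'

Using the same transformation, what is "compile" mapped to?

Looking at the pairs, the operation is to shift every letter 2 places forward in the alphabet (wrapping around), then move the first 3 characters to the end (rotate left by 3).
"compile" → "eqorkng" → "rkngeqo".

rkngeqo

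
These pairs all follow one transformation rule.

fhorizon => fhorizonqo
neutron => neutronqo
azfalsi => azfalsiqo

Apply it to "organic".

organicqo

The transformation: append "qo".
"organic" → "organicqo".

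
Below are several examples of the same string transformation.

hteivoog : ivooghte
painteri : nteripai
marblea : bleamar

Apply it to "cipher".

hercip

The transformation: move the first 3 characters to the end (rotate left by 3).
Doing the same to "cipher": "hercip".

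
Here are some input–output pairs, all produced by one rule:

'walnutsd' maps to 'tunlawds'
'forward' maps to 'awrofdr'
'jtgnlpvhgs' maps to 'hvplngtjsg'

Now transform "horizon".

zirohno

Looking at the pairs, the operation is to move the last 2 characters to the front (rotate right by 2), then reverse the string.
Starting from "horizon": after the first operation, "onhoriz"; after the second, "zirohno".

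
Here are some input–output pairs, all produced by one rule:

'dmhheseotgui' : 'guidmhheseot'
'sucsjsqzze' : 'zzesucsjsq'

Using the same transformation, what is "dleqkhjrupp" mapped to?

The transformation: move the last 3 characters to the front (rotate right by 3).
Doing the same to "dleqkhjrupp": "uppdleqkhjr".

uppdleqkhjr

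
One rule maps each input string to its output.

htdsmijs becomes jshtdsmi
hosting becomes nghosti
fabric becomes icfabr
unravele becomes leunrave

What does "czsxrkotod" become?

The pattern: move the last 2 characters to the front (rotate right by 2).
For "czsxrkotod" the result is "odczsxrkot".

odczsxrkot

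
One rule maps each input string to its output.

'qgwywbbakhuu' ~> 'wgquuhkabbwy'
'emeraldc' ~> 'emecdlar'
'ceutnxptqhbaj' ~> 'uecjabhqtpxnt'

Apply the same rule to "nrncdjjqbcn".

nrnncbqjjdc

What's happening: move the first 3 characters to the end (rotate left by 3), then reverse the string.
"nrncdjjqbcn" → "cdjjqbcnnrn" → "nrnncbqjjdc".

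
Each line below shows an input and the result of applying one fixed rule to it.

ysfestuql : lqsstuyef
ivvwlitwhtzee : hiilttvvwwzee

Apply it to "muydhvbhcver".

dehhmruvvybc

The transformation: sort the characters into alphabetical order, then move the first 2 characters to the end (rotate left by 2).
Starting from "muydhvbhcver": after the first operation, "bcdehhmruvvy"; after the second, "dehhmruvvybc".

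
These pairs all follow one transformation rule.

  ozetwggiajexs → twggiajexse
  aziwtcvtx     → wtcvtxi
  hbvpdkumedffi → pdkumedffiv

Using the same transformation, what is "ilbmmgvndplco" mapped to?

In each case the input is transformed by: delete the first 2 characters, then move the first character to the end.
Starting from "ilbmmgvndplco": after the first operation, "bmmgvndplco"; after the second, "mmgvndplcob".

mmgvndplcob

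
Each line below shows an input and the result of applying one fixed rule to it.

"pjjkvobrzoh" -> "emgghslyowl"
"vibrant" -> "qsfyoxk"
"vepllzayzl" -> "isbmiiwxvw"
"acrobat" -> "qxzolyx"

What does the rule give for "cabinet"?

qzxyfkb

In each case the input is transformed by: move the last character to the front, then shift every letter 3 places backward in the alphabet (wrapping around).
"cabinet" → "tcabine" → "qzxyfkb".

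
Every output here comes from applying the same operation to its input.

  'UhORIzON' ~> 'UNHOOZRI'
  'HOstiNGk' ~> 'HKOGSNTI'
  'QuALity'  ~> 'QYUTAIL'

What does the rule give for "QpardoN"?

The transformation: take characters alternately from the front and the back (1st, last, 2nd, 2nd-last, ...), then convert every letter to uppercase.
For "QpardoN", step one produces "QNpoadr"; step two turns that into "QNPOADR".

QNPOADR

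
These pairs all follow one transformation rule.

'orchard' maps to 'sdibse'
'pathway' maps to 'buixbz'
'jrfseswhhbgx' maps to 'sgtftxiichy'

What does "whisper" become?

ijtqfs

The pattern: delete the first character, then shift every letter 1 place forward in the alphabet (wrapping around).
For "whisper", step one produces "hisper"; step two turns that into "ijtqfs".
(Check on "jrfseswhhbgx": → "rfseswhhbgx" → "sgtftxiichy" ✓)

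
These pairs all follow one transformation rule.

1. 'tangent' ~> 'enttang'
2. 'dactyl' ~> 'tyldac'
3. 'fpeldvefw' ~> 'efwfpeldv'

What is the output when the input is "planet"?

Rule — move the last 3 characters to the front (rotate right by 3).
So "planet" becomes "netpla".

netpla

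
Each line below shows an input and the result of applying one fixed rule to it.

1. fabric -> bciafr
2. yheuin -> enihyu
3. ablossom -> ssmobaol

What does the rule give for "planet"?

What's happening: swap each adjacent pair of characters (1↔2, 3↔4, ...), then swap the front and back halves of the string.
Applying both steps to "planet": "lpnate", then "atelpn".

atelpn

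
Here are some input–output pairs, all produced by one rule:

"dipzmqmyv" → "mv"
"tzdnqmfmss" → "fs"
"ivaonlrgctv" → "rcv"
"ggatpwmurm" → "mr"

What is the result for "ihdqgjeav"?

The pattern: keep every other character starting from the first (positions 1st, 3rd, 5th, ...), then delete the first 3 characters.
Starting from "ihdqgjeav": after the first operation, "idgev"; after the second, "ev".
(Check on "tzdnqmfmss": → "tdqfs" → "fs" ✓)

ev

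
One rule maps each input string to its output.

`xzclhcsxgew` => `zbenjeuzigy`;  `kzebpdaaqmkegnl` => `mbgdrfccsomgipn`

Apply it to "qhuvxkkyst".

Looking at the pairs, the operation is to shift every letter 2 places forward in the alphabet (wrapping around).
For "qhuvxkkyst" the result is "sjwxzmmauv".

sjwxzmmauv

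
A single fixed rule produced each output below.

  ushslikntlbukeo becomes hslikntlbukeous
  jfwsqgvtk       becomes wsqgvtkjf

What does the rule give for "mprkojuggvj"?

What's happening: move the first 2 characters to the end (rotate left by 2).
"mprkojuggvj" → "rkojuggvjmp".

rkojuggvjmp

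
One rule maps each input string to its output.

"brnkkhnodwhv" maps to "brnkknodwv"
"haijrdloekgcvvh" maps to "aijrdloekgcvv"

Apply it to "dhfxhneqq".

What's happening: remove every "h".
On "dhfxhneqq" that produces "dfxneqq".

dfxneqq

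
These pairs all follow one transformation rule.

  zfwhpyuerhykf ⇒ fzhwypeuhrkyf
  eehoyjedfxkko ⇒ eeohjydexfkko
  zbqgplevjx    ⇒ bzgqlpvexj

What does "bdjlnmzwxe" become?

The pattern: swap each adjacent pair of characters (1↔2, 3↔4, ...).
On "bdjlnmzwxe" that produces "dbljmnwzex".

dbljmnwzex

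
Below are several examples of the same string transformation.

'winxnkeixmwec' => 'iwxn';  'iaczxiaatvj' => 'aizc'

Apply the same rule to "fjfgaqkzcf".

jfgf

In each case the input is transformed by: swap each adjacent pair of characters (1↔2, 3↔4, ...), then keep only the first 4 characters.
For "fjfgaqkzcf", step one produces "jfgfqazkfc"; step two turns that into "jfgf".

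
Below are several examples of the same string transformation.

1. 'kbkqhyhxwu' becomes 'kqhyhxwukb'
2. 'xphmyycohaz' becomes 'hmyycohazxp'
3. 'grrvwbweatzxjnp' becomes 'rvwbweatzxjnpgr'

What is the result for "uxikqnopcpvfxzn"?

ikqnopcpvfxznux

The rule is to move the first 2 characters to the end (rotate left by 2).
"uxikqnopcpvfxzn" → "ikqnopcpvfxznux".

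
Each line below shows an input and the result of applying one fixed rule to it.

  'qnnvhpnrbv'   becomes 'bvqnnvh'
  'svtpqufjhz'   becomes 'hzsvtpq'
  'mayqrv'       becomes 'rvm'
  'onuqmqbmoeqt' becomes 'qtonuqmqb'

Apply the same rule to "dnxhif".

ifd

In each case the input is transformed by: move the last 2 characters to the front (rotate right by 2), then delete the last 3 characters.
Working it through for "dnxhif": intermediate "ifdnxh", final "ifd".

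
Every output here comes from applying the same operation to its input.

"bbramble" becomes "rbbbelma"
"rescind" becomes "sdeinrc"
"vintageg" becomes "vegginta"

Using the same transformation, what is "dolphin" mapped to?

philnod

Looking at the pairs, the operation is to sort the characters into alphabetical order, then swap the first and last characters.
Doing the same to "dolphin": "philnod".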